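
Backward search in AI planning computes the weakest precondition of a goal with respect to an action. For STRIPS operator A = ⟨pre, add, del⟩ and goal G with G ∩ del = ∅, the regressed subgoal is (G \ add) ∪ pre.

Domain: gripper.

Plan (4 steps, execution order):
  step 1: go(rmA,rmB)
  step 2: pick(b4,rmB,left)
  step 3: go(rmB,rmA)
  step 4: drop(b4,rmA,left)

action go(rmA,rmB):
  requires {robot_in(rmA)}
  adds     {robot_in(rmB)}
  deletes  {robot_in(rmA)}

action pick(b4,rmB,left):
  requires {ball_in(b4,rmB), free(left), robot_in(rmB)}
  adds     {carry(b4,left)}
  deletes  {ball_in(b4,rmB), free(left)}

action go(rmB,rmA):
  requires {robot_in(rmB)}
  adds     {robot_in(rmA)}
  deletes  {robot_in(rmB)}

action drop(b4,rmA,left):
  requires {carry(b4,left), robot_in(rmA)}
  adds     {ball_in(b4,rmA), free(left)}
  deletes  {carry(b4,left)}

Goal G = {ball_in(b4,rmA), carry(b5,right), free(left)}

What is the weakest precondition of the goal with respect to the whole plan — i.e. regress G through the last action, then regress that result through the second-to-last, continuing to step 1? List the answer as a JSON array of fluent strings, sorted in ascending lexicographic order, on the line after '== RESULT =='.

Regress step by step:
  through step 4 (drop(b4,rmA,left)): drop {ball_in(b4,rmA), free(left)}, keep {carry(b5,right)}, require {carry(b4,left), robot_in(rmA)}
    → {carry(b4,left), carry(b5,right), robot_in(rmA)}
  through step 3 (go(rmB,rmA)): drop {robot_in(rmA)}, keep {carry(b4,left), carry(b5,right)}, require {robot_in(rmB)}
    → {carry(b4,left), carry(b5,right), robot_in(rmB)}
  through step 2 (pick(b4,rmB,left)): drop {carry(b4,left)}, keep {carry(b5,right), robot_in(rmB)}, require {ball_in(b4,rmB), free(left), robot_in(rmB)}
    → {ball_in(b4,rmB), carry(b5,right), free(left), robot_in(rmB)}
  through step 1 (go(rmA,rmB)): drop {robot_in(rmB)}, keep {ball_in(b4,rmB), carry(b5,right), free(left)}, require {robot_in(rmA)}
    → {ball_in(b4,rmB), carry(b5,right), free(left), robot_in(rmA)}

== RESULT ==
["ball_in(b4,rmB)", "carry(b5,right)", "free(left)", "robot_in(rmA)"]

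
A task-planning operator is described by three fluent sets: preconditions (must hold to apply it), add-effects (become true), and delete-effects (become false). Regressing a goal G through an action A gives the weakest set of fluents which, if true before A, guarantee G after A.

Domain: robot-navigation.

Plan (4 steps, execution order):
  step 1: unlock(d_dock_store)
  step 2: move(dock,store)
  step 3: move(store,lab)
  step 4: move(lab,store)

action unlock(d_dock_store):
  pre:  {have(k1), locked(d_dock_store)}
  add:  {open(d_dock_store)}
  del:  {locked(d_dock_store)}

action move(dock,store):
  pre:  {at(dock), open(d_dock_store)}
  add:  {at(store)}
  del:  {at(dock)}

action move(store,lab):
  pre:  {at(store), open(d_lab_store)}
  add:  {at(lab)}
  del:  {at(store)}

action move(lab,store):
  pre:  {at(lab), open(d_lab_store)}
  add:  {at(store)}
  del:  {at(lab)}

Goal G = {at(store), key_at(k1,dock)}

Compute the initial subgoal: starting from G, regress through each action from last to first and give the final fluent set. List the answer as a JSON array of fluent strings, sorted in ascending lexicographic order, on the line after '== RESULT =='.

Regress step by step:
  through step 4 (move(lab,store)): drop {at(store)}, keep {key_at(k1,dock)}, require {at(lab), open(d_lab_store)}
    → {at(lab), key_at(k1,dock), open(d_lab_store)}
  through step 3 (move(store,lab)): drop {at(lab)}, keep {key_at(k1,dock), open(d_lab_store)}, require {at(store), open(d_lab_store)}
    → {at(store), key_at(k1,dock), open(d_lab_store)}
  through step 2 (move(dock,store)): drop {at(store)}, keep {key_at(k1,dock), open(d_lab_store)}, require {at(dock), open(d_dock_store)}
    → {at(dock), key_at(k1,dock), open(d_dock_store), open(d_lab_store)}
  through step 1 (unlock(d_dock_store)): drop {open(d_dock_store)}, keep {at(dock), key_at(k1,dock), open(d_lab_store)}, require {have(k1), locked(d_dock_store)}
    → {at(dock), have(k1), key_at(k1,dock), locked(d_dock_store), open(d_lab_store)}

== RESULT ==
["at(dock)", "have(k1)", "key_at(k1,dock)", "locked(d_dock_store)", "open(d_lab_store)"]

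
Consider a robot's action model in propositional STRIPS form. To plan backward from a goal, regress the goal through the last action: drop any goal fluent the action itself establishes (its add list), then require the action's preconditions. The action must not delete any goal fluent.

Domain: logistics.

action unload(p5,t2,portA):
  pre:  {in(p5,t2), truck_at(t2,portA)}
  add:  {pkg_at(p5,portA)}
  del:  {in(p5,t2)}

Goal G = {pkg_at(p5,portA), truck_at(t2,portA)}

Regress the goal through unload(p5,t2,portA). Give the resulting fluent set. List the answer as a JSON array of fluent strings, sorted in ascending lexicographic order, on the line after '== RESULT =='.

Compute (G \ add) ∪ pre:
  G ∩ del = {}  (empty — regression defined)
  G \ add = {pkg_at(p5,portA), truck_at(t2,portA)} \ {pkg_at(p5,portA)} = {truck_at(t2,portA)}
  ∪ pre   = {truck_at(t2,portA)} ∪ {in(p5,t2), truck_at(t2,portA)}
          = {in(p5,t2), truck_at(t2,portA)}

== RESULT ==
["in(p5,t2)", "truck_at(t2,portA)"]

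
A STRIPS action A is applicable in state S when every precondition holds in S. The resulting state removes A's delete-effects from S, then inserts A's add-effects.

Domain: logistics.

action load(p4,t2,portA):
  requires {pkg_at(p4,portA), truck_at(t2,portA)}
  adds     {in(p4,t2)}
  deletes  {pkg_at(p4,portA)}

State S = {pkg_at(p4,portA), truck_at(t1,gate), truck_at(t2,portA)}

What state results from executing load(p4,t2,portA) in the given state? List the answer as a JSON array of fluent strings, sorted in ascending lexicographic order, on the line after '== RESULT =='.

Progress:
  pre ⊆ S: {pkg_at(p4,portA), truck_at(t2,portA)} ⊆ S  — applicable
  S \ del = {truck_at(t1,gate), truck_at(t2,portA)}
  ∪ add   = {in(p4,t2), truck_at(t1,gate), truck_at(t2,portA)}

== RESULT ==
["in(p4,t2)", "truck_at(t1,gate)", "truck_at(t2,portA)"]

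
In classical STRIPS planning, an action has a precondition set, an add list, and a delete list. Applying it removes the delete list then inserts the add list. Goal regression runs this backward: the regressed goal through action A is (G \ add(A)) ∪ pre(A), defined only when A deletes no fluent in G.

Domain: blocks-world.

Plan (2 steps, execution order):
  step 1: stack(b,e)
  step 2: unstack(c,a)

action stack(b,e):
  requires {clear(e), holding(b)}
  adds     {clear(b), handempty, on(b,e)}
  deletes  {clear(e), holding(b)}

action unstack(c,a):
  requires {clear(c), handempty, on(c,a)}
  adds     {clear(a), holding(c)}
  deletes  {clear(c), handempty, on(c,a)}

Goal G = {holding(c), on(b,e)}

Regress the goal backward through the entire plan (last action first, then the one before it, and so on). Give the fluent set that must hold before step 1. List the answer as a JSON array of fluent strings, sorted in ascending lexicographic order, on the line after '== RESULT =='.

Regress step by step:
  through step 2 (unstack(c,a)): drop {holding(c)}, keep {on(b,e)}, require {clear(c), handempty, on(c,a)}
    → {clear(c), handempty, on(b,e), on(c,a)}
  through step 1 (stack(b,e)): drop {handempty, on(b,e)}, keep {clear(c), on(c,a)}, require {clear(e), holding(b)}
    → {clear(c), clear(e), holding(b), on(c,a)}

== RESULT ==
["clear(c)", "clear(e)", "holding(b)", "on(c,a)"]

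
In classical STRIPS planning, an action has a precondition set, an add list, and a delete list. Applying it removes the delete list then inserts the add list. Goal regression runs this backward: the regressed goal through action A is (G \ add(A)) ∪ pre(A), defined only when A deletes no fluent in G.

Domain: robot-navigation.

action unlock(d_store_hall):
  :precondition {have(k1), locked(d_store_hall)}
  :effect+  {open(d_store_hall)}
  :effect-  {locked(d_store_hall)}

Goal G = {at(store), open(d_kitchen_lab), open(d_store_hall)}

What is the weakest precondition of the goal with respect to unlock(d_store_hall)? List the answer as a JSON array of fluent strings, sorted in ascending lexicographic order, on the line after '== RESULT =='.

Compute (G \ add) ∪ pre:
  G ∩ del = {}  (empty — regression defined)
  G \ add = {at(store), open(d_kitchen_lab), open(d_store_hall)} \ {open(d_store_hall)} = {at(store), open(d_kitchen_lab)}
  ∪ pre   = {at(store), open(d_kitchen_lab)} ∪ {have(k1), locked(d_store_hall)}
          = {at(store), have(k1), locked(d_store_hall), open(d_kitchen_lab)}

== RESULT ==
["at(store)", "have(k1)", "locked(d_store_hall)", "open(d_kitchen_lab)"]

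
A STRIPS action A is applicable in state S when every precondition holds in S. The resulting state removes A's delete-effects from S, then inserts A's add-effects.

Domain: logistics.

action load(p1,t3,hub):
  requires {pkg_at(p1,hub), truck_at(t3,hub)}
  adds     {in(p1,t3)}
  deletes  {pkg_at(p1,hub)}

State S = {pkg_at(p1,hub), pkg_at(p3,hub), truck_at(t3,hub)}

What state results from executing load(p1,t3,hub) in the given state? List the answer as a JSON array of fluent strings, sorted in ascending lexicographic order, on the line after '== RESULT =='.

Progress:
  pre ⊆ S: {pkg_at(p1,hub), truck_at(t3,hub)} ⊆ S  — applicable
  S \ del = {pkg_at(p3,hub), truck_at(t3,hub)}
  ∪ add   = {in(p1,t3), pkg_at(p3,hub), truck_at(t3,hub)}

== RESULT ==
["in(p1,t3)", "pkg_at(p3,hub)", "truck_at(t3,hub)"]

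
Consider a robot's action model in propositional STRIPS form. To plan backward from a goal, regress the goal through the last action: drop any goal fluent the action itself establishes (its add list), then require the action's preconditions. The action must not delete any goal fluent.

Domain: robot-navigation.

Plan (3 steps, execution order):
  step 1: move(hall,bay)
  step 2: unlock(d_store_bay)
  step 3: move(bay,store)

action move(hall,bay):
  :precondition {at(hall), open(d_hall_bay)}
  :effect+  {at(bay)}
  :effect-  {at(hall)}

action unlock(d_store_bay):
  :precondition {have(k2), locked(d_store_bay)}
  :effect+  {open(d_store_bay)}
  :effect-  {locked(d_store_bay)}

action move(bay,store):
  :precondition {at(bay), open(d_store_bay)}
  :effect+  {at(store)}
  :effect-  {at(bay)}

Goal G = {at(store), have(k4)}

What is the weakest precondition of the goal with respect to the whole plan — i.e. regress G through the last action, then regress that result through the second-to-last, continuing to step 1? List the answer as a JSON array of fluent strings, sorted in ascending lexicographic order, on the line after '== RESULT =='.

Work backward from the goal:
  through step 3 (move(bay,store)): drop {at(store)}, keep {have(k4)}, require {at(bay), open(d_store_bay)}
    → {at(bay), have(k4), open(d_store_bay)}
  through step 2 (unlock(d_store_bay)): drop {open(d_store_bay)}, keep {at(bay), have(k4)}, require {have(k2), locked(d_store_bay)}
    → {at(bay), have(k2), have(k4), locked(d_store_bay)}
  through step 1 (move(hall,bay)): drop {at(bay)}, keep {have(k2), have(k4), locked(d_store_bay)}, require {at(hall), open(d_hall_bay)}
    → {at(hall), have(k2), have(k4), locked(d_store_bay), open(d_hall_bay)}

== RESULT ==
["at(hall)", "have(k2)", "have(k4)", "locked(d_store_bay)", "open(d_hall_bay)"]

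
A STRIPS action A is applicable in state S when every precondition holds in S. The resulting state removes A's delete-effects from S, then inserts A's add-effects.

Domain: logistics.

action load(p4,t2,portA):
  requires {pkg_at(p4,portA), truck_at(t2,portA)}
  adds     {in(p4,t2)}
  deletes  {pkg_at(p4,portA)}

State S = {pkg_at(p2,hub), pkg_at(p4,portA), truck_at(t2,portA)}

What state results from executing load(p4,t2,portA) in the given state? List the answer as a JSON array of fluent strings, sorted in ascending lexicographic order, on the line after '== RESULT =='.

Progress:
  pre ⊆ S: {pkg_at(p4,portA), truck_at(t2,portA)} ⊆ S  — applicable
  S \ del = {pkg_at(p2,hub), truck_at(t2,portA)}
  ∪ add   = {in(p4,t2), pkg_at(p2,hub), truck_at(t2,portA)}

== RESULT ==
["in(p4,t2)", "pkg_at(p2,hub)", "truck_at(t2,portA)"]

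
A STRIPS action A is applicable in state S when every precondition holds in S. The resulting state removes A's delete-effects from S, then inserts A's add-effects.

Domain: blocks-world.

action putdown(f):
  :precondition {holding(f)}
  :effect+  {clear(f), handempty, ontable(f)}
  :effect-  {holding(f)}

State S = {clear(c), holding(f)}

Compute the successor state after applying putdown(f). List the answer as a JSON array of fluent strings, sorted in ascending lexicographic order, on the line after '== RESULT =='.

Progress:
  pre ⊆ S: {holding(f)} ⊆ S  — applicable
  S \ del = {clear(c)}
  ∪ add   = {clear(c), clear(f), handempty, ontable(f)}

== RESULT ==
["clear(c)", "clear(f)", "handempty", "ontable(f)"]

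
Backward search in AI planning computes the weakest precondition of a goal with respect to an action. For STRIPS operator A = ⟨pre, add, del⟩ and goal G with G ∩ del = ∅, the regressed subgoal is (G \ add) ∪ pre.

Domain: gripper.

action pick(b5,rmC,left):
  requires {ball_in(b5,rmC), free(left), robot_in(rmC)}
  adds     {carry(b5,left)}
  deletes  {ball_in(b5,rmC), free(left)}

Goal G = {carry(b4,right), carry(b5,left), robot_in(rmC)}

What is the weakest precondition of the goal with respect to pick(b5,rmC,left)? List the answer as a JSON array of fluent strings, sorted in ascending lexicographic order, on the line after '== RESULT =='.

Regress:
  G ∩ del = {}  (empty — regression defined)
  G \ add = {carry(b4,right), carry(b5,left), robot_in(rmC)} \ {carry(b5,left)} = {carry(b4,right), robot_in(rmC)}
  ∪ pre   = {carry(b4,right), robot_in(rmC)} ∪ {ball_in(b5,rmC), free(left), robot_in(rmC)}
          = {ball_in(b5,rmC), carry(b4,right), free(left), robot_in(rmC)}

== RESULT ==
["ball_in(b5,rmC)", "carry(b4,right)", "free(left)", "robot_in(rmC)"]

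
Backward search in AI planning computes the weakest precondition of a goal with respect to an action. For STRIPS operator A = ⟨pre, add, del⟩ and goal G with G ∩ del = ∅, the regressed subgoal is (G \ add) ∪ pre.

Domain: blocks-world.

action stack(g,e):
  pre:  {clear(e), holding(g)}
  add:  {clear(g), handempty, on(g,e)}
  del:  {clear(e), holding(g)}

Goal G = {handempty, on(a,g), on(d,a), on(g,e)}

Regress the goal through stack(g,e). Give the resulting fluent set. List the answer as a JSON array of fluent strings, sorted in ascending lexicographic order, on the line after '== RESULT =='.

Regress:
  G ∩ del = {}  (empty — regression defined)
  G \ add = {handempty, on(a,g), on(d,a), on(g,e)} \ {clear(g), handempty, on(g,e)} = {on(a,g), on(d,a)}
  ∪ pre   = {on(a,g), on(d,a)} ∪ {clear(e), holding(g)}
          = {clear(e), holding(g), on(a,g), on(d,a)}

== RESULT ==
["clear(e)", "holding(g)", "on(a,g)", "on(d,a)"]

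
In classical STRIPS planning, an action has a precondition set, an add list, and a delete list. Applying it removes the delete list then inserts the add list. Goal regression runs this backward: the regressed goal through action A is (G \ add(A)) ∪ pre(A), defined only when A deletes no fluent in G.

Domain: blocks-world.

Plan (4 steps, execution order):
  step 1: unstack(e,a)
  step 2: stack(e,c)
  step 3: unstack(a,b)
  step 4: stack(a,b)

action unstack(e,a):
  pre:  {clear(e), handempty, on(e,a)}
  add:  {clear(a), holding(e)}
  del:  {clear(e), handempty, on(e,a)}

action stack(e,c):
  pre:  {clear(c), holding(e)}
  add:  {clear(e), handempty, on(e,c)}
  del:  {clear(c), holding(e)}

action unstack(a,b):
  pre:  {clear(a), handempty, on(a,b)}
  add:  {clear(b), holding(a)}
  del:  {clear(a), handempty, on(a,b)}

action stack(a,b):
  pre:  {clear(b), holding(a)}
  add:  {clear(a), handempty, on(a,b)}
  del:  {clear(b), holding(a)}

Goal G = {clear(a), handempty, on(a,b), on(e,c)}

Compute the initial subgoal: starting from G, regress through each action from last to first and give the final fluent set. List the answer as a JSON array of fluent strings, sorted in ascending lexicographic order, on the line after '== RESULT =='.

Work backward from the goal:
  through step 4 (stack(a,b)): drop {clear(a), handempty, on(a,b)}, keep {on(e,c)}, require {clear(b), holding(a)}
    → {clear(b), holding(a), on(e,c)}
  through step 3 (unstack(a,b)): drop {clear(b), holding(a)}, keep {on(e,c)}, require {clear(a), handempty, on(a,b)}
    → {clear(a), handempty, on(a,b), on(e,c)}
  through step 2 (stack(e,c)): drop {handempty, on(e,c)}, keep {clear(a), on(a,b)}, require {clear(c), holding(e)}
    → {clear(a), clear(c), holding(e), on(a,b)}
  through step 1 (unstack(e,a)): drop {clear(a), holding(e)}, keep {clear(c), on(a,b)}, require {clear(e), handempty, on(e,a)}
    → {clear(c), clear(e), handempty, on(a,b), on(e,a)}

== RESULT ==
["clear(c)", "clear(e)", "handempty", "on(a,b)", "on(e,a)"]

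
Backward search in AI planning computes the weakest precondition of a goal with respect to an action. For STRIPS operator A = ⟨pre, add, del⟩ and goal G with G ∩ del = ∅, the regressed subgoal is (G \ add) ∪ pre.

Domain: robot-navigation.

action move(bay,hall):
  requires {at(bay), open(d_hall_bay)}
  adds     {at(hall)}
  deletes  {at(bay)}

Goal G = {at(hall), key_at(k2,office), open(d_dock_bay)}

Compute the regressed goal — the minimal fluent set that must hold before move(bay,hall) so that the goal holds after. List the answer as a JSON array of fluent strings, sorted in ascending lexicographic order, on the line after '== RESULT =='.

Compute (G \ add) ∪ pre:
  G ∩ del = {}  (empty — regression defined)
  G \ add = {at(hall), key_at(k2,office), open(d_dock_bay)} \ {at(hall)} = {key_at(k2,office), open(d_dock_bay)}
  ∪ pre   = {key_at(k2,office), open(d_dock_bay)} ∪ {at(bay), open(d_hall_bay)}
          = {at(bay), key_at(k2,office), open(d_dock_bay), open(d_hall_bay)}

== RESULT ==
["at(bay)", "key_at(k2,office)", "open(d_dock_bay)", "open(d_hall_bay)"]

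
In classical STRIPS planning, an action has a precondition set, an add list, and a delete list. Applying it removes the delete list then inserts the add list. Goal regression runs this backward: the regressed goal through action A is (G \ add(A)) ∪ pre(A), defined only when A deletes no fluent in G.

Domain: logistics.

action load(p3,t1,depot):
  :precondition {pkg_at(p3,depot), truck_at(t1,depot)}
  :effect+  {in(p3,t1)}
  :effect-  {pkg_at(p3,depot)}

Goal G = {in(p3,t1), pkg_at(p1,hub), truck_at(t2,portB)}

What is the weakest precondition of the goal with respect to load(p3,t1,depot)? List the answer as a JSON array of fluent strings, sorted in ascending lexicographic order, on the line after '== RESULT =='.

Regress:
  G ∩ del = {}  (empty — regression defined)
  G \ add = {in(p3,t1), pkg_at(p1,hub), truck_at(t2,portB)} \ {in(p3,t1)} = {pkg_at(p1,hub), truck_at(t2,portB)}
  ∪ pre   = {pkg_at(p1,hub), truck_at(t2,portB)} ∪ {pkg_at(p3,depot), truck_at(t1,depot)}
          = {pkg_at(p1,hub), pkg_at(p3,depot), truck_at(t1,depot), truck_at(t2,portB)}

== RESULT ==
["pkg_at(p1,hub)", "pkg_at(p3,depot)", "truck_at(t1,depot)", "truck_at(t2,portB)"]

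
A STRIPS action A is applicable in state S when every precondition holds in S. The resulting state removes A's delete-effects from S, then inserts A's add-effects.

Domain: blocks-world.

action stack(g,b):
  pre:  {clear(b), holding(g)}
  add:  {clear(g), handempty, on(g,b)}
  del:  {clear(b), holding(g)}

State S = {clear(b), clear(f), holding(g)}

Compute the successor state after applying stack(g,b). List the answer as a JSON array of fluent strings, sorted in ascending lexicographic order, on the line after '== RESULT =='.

Compute (S \ del) ∪ add:
  pre ⊆ S: {clear(b), holding(g)} ⊆ S  — applicable
  S \ del = {clear(f)}
  ∪ add   = {clear(f), clear(g), handempty, on(g,b)}

== RESULT ==
["clear(f)", "clear(g)", "handempty", "on(g,b)"]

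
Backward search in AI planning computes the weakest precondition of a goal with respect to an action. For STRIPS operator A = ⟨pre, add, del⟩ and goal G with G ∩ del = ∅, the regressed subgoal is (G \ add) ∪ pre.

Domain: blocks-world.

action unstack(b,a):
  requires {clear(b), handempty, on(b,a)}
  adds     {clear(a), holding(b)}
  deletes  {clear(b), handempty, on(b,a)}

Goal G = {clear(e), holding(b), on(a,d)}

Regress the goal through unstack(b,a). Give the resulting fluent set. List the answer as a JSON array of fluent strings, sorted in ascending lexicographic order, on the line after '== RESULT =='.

Compute (G \ add) ∪ pre:
  G ∩ del = {}  (empty — regression defined)
  G \ add = {clear(e), holding(b), on(a,d)} \ {clear(a), holding(b)} = {clear(e), on(a,d)}
  ∪ pre   = {clear(e), on(a,d)} ∪ {clear(b), handempty, on(b,a)}
          = {clear(b), clear(e), handempty, on(a,d), on(b,a)}

== RESULT ==
["clear(b)", "clear(e)", "handempty", "on(a,d)", "on(b,a)"]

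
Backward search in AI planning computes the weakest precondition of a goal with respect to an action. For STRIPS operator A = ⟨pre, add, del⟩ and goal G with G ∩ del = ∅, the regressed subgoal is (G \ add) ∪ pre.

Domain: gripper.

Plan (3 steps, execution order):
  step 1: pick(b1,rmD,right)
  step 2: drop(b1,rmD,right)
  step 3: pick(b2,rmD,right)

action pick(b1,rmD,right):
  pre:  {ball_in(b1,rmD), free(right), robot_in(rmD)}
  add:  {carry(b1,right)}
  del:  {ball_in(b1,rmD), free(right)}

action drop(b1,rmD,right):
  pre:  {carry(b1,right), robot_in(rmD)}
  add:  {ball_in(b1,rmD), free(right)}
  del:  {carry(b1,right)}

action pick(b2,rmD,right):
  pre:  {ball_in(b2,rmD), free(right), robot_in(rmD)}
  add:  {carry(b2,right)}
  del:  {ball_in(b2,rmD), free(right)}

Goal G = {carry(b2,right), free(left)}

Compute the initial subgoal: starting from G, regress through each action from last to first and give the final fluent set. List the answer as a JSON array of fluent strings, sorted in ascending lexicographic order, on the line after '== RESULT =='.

Regress step by step:
  through step 3 (pick(b2,rmD,right)): drop {carry(b2,right)}, keep {free(left)}, require {ball_in(b2,rmD), free(right), robot_in(rmD)}
    → {ball_in(b2,rmD), free(left), free(right), robot_in(rmD)}
  through step 2 (drop(b1,rmD,right)): drop {free(right)}, keep {ball_in(b2,rmD), free(left), robot_in(rmD)}, require {carry(b1,right), robot_in(rmD)}
    → {ball_in(b2,rmD), carry(b1,right), free(left), robot_in(rmD)}
  through step 1 (pick(b1,rmD,right)): drop {carry(b1,right)}, keep {ball_in(b2,rmD), free(left), robot_in(rmD)}, require {ball_in(b1,rmD), free(right), robot_in(rmD)}
    → {ball_in(b1,rmD), ball_in(b2,rmD), free(left), free(right), robot_in(rmD)}

== RESULT ==
["ball_in(b1,rmD)", "ball_in(b2,rmD)", "free(left)", "free(right)", "robot_in(rmD)"]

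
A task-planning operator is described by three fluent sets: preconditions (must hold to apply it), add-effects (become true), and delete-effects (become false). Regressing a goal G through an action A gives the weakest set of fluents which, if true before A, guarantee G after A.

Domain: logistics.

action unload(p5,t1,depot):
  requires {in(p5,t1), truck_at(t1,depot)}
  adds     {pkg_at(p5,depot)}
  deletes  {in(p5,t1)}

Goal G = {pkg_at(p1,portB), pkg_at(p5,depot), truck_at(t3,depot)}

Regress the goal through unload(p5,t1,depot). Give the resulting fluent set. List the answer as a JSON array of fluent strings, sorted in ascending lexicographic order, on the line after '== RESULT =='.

Compute (G \ add) ∪ pre:
  G ∩ del = {}  (empty — regression defined)
  G \ add = {pkg_at(p1,portB), pkg_at(p5,depot), truck_at(t3,depot)} \ {pkg_at(p5,depot)} = {pkg_at(p1,portB), truck_at(t3,depot)}
  ∪ pre   = {pkg_at(p1,portB), truck_at(t3,depot)} ∪ {in(p5,t1), truck_at(t1,depot)}
          = {in(p5,t1), pkg_at(p1,portB), truck_at(t1,depot), truck_at(t3,depot)}

== RESULT ==
["in(p5,t1)", "pkg_at(p1,portB)", "truck_at(t1,depot)", "truck_at(t3,depot)"]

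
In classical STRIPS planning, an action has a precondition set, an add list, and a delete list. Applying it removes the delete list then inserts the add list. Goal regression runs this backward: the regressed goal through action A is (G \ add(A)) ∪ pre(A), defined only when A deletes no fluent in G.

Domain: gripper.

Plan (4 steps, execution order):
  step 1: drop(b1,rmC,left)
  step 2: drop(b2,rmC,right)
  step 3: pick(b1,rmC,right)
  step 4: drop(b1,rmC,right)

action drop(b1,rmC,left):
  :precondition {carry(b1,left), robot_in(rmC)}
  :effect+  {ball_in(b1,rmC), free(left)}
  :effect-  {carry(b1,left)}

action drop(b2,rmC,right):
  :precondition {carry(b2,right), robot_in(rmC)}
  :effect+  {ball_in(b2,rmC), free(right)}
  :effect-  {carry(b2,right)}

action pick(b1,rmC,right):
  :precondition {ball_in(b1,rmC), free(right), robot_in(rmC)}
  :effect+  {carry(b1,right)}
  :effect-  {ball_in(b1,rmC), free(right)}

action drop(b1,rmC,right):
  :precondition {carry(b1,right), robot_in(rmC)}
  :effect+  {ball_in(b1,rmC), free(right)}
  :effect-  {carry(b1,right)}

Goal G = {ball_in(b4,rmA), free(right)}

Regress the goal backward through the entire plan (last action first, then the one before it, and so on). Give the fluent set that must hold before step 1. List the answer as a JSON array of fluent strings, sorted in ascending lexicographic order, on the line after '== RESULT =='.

Work backward from the goal:
  through step 4 (drop(b1,rmC,right)): drop {free(right)}, keep {ball_in(b4,rmA)}, require {carry(b1,right), robot_in(rmC)}
    → {ball_in(b4,rmA), carry(b1,right), robot_in(rmC)}
  through step 3 (pick(b1,rmC,right)): drop {carry(b1,right)}, keep {ball_in(b4,rmA), robot_in(rmC)}, require {ball_in(b1,rmC), free(right), robot_in(rmC)}
    → {ball_in(b1,rmC), ball_in(b4,rmA), free(right), robot_in(rmC)}
  through step 2 (drop(b2,rmC,right)): drop {free(right)}, keep {ball_in(b1,rmC), ball_in(b4,rmA), robot_in(rmC)}, require {carry(b2,right), robot_in(rmC)}
    → {ball_in(b1,rmC), ball_in(b4,rmA), carry(b2,right), robot_in(rmC)}
  through step 1 (drop(b1,rmC,left)): drop {ball_in(b1,rmC)}, keep {ball_in(b4,rmA), carry(b2,right), robot_in(rmC)}, require {carry(b1,left), robot_in(rmC)}
    → {ball_in(b4,rmA), carry(b1,left), carry(b2,right), robot_in(rmC)}

== RESULT ==
["ball_in(b4,rmA)", "carry(b1,left)", "carry(b2,right)", "robot_in(rmC)"]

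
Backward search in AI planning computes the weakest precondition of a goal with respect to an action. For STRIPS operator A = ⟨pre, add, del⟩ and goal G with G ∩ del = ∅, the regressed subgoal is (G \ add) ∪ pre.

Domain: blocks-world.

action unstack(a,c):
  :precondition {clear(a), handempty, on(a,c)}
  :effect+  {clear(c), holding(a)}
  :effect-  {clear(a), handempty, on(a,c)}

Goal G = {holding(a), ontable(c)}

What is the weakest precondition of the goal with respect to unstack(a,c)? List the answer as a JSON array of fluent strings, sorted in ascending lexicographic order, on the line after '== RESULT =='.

Regress:
  G ∩ del = {}  (empty — regression defined)
  G \ add = {holding(a), ontable(c)} \ {clear(c), holding(a)} = {ontable(c)}
  ∪ pre   = {ontable(c)} ∪ {clear(a), handempty, on(a,c)}
          = {clear(a), handempty, on(a,c), ontable(c)}

== RESULT ==
["clear(a)", "handempty", "on(a,c)", "ontable(c)"]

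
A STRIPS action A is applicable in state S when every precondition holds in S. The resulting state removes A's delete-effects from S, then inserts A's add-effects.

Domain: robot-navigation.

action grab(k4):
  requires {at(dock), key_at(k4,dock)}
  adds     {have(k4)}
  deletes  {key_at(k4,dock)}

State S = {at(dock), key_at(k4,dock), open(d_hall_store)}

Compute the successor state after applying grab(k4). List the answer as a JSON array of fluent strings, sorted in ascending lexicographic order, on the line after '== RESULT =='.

Progress:
  pre ⊆ S: {at(dock), key_at(k4,dock)} ⊆ S  — applicable
  S \ del = {at(dock), open(d_hall_store)}
  ∪ add   = {at(dock), have(k4), open(d_hall_store)}

== RESULT ==
["at(dock)", "have(k4)", "open(d_hall_store)"]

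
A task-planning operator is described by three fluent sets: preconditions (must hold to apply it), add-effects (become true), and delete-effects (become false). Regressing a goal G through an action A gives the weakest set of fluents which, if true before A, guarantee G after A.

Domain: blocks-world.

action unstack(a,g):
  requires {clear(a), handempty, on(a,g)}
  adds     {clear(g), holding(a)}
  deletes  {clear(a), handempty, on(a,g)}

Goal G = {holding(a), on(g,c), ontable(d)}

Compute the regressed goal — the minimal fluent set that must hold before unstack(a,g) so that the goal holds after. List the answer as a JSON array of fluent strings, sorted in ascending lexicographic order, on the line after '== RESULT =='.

Regress:
  G ∩ del = {}  (empty — regression defined)
  G \ add = {holding(a), on(g,c), ontable(d)} \ {clear(g), holding(a)} = {on(g,c), ontable(d)}
  ∪ pre   = {on(g,c), ontable(d)} ∪ {clear(a), handempty, on(a,g)}
          = {clear(a), handempty, on(a,g), on(g,c), ontable(d)}

== RESULT ==
["clear(a)", "handempty", "on(a,g)", "on(g,c)", "ontable(d)"]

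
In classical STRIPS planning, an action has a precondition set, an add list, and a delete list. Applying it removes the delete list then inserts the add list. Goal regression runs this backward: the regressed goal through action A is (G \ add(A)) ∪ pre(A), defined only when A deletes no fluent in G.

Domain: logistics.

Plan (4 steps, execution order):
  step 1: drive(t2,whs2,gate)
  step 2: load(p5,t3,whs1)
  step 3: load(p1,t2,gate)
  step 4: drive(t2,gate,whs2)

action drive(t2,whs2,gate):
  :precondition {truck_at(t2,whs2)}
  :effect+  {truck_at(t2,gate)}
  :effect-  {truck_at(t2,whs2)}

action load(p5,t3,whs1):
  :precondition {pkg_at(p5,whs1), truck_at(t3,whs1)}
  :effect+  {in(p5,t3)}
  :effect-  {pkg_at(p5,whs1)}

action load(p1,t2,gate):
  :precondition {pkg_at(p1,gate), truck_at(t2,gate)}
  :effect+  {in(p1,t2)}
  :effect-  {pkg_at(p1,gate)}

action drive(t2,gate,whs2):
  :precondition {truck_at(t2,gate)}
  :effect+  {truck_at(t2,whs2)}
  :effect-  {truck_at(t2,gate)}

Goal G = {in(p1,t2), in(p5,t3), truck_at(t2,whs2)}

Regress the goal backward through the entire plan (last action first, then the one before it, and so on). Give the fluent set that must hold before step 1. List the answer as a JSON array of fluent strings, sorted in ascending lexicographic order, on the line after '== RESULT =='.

Work backward from the goal:
  through step 4 (drive(t2,gate,whs2)): drop {truck_at(t2,whs2)}, keep {in(p1,t2), in(p5,t3)}, require {truck_at(t2,gate)}
    → {in(p1,t2), in(p5,t3), truck_at(t2,gate)}
  through step 3 (load(p1,t2,gate)): drop {in(p1,t2)}, keep {in(p5,t3), truck_at(t2,gate)}, require {pkg_at(p1,gate), truck_at(t2,gate)}
    → {in(p5,t3), pkg_at(p1,gate), truck_at(t2,gate)}
  through step 2 (load(p5,t3,whs1)): drop {in(p5,t3)}, keep {pkg_at(p1,gate), truck_at(t2,gate)}, require {pkg_at(p5,whs1), truck_at(t3,whs1)}
    → {pkg_at(p1,gate), pkg_at(p5,whs1), truck_at(t2,gate), truck_at(t3,whs1)}
  through step 1 (drive(t2,whs2,gate)): drop {truck_at(t2,gate)}, keep {pkg_at(p1,gate), pkg_at(p5,whs1), truck_at(t3,whs1)}, require {truck_at(t2,whs2)}
    → {pkg_at(p1,gate), pkg_at(p5,whs1), truck_at(t2,whs2), truck_at(t3,whs1)}

== RESULT ==
["pkg_at(p1,gate)", "pkg_at(p5,whs1)", "truck_at(t2,whs2)", "truck_at(t3,whs1)"]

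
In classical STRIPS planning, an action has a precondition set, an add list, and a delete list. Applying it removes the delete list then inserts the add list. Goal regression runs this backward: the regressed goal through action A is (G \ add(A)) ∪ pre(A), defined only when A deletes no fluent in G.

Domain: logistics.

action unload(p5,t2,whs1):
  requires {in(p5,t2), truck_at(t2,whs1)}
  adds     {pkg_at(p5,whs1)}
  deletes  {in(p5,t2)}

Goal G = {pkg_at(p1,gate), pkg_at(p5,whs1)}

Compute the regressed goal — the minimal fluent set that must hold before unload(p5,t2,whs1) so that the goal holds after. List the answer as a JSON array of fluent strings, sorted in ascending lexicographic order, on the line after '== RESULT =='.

Regress:
  G ∩ del = {}  (empty — regression defined)
  G \ add = {pkg_at(p1,gate), pkg_at(p5,whs1)} \ {pkg_at(p5,whs1)} = {pkg_at(p1,gate)}
  ∪ pre   = {pkg_at(p1,gate)} ∪ {in(p5,t2), truck_at(t2,whs1)}
          = {in(p5,t2), pkg_at(p1,gate), truck_at(t2,whs1)}

== RESULT ==
["in(p5,t2)", "pkg_at(p1,gate)", "truck_at(t2,whs1)"]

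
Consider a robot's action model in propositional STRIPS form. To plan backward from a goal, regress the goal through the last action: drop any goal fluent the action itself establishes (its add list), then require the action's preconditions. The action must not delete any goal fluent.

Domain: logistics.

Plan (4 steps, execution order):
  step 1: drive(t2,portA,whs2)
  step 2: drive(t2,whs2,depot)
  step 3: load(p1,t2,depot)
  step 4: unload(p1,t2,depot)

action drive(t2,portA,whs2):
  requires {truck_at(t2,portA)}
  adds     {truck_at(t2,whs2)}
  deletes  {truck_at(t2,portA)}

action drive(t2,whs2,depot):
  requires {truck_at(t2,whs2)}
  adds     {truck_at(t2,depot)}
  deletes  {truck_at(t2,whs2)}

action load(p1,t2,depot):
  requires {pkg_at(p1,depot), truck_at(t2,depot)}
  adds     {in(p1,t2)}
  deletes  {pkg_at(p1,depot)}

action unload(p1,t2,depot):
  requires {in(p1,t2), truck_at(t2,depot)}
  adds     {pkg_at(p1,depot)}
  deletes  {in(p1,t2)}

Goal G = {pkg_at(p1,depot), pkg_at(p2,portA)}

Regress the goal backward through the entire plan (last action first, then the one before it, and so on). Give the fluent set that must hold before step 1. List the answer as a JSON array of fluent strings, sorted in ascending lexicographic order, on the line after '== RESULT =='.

Regress step by step:
  through step 4 (unload(p1,t2,depot)): drop {pkg_at(p1,depot)}, keep {pkg_at(p2,portA)}, require {in(p1,t2), truck_at(t2,depot)}
    → {in(p1,t2), pkg_at(p2,portA), truck_at(t2,depot)}
  through step 3 (load(p1,t2,depot)): drop {in(p1,t2)}, keep {pkg_at(p2,portA), truck_at(t2,depot)}, require {pkg_at(p1,depot), truck_at(t2,depot)}
    → {pkg_at(p1,depot), pkg_at(p2,portA), truck_at(t2,depot)}
  through step 2 (drive(t2,whs2,depot)): drop {truck_at(t2,depot)}, keep {pkg_at(p1,depot), pkg_at(p2,portA)}, require {truck_at(t2,whs2)}
    → {pkg_at(p1,depot), pkg_at(p2,portA), truck_at(t2,whs2)}
  through step 1 (drive(t2,portA,whs2)): drop {truck_at(t2,whs2)}, keep {pkg_at(p1,depot), pkg_at(p2,portA)}, require {truck_at(t2,portA)}
    → {pkg_at(p1,depot), pkg_at(p2,portA), truck_at(t2,portA)}

== RESULT ==
["pkg_at(p1,depot)", "pkg_at(p2,portA)", "truck_at(t2,portA)"]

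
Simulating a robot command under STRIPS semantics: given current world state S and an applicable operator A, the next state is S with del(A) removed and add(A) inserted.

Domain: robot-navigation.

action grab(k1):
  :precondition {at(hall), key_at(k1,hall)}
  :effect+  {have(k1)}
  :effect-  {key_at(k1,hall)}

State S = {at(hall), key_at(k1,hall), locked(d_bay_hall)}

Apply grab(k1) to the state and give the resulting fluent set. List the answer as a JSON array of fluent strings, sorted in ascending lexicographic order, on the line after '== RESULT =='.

Progress:
  pre ⊆ S: {at(hall), key_at(k1,hall)} ⊆ S  — applicable
  S \ del = {at(hall), locked(d_bay_hall)}
  ∪ add   = {at(hall), have(k1), locked(d_bay_hall)}

== RESULT ==
["at(hall)", "have(k1)", "locked(d_bay_hall)"]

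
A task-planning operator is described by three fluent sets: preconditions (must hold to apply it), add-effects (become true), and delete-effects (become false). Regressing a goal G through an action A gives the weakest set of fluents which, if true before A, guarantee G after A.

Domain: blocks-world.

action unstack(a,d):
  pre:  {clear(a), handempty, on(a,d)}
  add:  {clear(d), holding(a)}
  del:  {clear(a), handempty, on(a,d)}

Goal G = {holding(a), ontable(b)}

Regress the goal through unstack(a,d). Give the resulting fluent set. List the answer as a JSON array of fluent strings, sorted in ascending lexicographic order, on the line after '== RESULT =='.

Regress:
  G ∩ del = {}  (empty — regression defined)
  G \ add = {holding(a), ontable(b)} \ {clear(d), holding(a)} = {ontable(b)}
  ∪ pre   = {ontable(b)} ∪ {clear(a), handempty, on(a,d)}
          = {clear(a), handempty, on(a,d), ontable(b)}

== RESULT ==
["clear(a)", "handempty", "on(a,d)", "ontable(b)"]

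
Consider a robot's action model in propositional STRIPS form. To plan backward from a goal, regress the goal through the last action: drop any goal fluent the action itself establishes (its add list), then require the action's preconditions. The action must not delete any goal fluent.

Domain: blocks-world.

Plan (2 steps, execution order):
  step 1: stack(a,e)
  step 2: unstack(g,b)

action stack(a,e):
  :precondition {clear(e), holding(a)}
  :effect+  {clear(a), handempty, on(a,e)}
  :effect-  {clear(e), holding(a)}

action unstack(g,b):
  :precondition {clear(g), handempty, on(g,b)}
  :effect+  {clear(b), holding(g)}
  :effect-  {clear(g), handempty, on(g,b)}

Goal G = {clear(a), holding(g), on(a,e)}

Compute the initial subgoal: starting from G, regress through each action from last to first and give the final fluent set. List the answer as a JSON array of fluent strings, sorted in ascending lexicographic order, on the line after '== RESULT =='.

Work backward from the goal:
  through step 2 (unstack(g,b)): drop {holding(g)}, keep {clear(a), on(a,e)}, require {clear(g), handempty, on(g,b)}
    → {clear(a), clear(g), handempty, on(a,e), on(g,b)}
  through step 1 (stack(a,e)): drop {clear(a), handempty, on(a,e)}, keep {clear(g), on(g,b)}, require {clear(e), holding(a)}
    → {clear(e), clear(g), holding(a), on(g,b)}

== RESULT ==
["clear(e)", "clear(g)", "holding(a)", "on(g,b)"]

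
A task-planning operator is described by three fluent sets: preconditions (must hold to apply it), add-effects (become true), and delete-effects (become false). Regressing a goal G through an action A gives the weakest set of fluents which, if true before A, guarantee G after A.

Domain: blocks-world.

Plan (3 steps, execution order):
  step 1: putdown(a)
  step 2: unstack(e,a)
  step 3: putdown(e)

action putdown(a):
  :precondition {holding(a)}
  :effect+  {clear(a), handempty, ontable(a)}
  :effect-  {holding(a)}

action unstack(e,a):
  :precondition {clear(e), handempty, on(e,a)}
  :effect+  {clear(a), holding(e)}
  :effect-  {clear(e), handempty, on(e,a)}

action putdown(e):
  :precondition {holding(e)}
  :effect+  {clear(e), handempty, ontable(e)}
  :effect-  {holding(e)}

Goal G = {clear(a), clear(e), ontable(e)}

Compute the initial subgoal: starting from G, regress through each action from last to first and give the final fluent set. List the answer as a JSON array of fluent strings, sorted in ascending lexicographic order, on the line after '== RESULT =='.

Regress step by step:
  through step 3 (putdown(e)): drop {clear(e), ontable(e)}, keep {clear(a)}, require {holding(e)}
    → {clear(a), holding(e)}
  through step 2 (unstack(e,a)): drop {clear(a), holding(e)}, keep {}, require {clear(e), handempty, on(e,a)}
    → {clear(e), handempty, on(e,a)}
  through step 1 (putdown(a)): drop {handempty}, keep {clear(e), on(e,a)}, require {holding(a)}
    → {clear(e), holding(a), on(e,a)}

== RESULT ==
["clear(e)", "holding(a)", "on(e,a)"]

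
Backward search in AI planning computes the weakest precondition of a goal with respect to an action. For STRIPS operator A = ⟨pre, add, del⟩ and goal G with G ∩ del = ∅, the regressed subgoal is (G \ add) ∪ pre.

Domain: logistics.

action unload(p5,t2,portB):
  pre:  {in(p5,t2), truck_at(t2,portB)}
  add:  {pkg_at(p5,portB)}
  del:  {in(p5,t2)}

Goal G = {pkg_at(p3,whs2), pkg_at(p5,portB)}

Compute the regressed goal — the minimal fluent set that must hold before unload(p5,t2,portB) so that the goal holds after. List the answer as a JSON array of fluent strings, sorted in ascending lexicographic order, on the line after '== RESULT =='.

Compute (G \ add) ∪ pre:
  G ∩ del = {}  (empty — regression defined)
  G \ add = {pkg_at(p3,whs2), pkg_at(p5,portB)} \ {pkg_at(p5,portB)} = {pkg_at(p3,whs2)}
  ∪ pre   = {pkg_at(p3,whs2)} ∪ {in(p5,t2), truck_at(t2,portB)}
          = {in(p5,t2), pkg_at(p3,whs2), truck_at(t2,portB)}

== RESULT ==
["in(p5,t2)", "pkg_at(p3,whs2)", "truck_at(t2,portB)"]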